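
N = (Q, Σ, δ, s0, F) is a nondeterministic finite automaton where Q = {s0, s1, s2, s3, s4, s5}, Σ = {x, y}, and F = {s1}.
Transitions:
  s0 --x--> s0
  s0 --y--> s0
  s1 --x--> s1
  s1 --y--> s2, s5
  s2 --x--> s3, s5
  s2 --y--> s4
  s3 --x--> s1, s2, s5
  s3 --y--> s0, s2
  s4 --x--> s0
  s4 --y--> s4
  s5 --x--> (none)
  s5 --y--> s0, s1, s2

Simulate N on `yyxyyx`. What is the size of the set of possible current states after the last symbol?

Start: {s0}
read y: {s0}
read y: {s0}
read x: {s0}
read y: {s0}
read y: {s0}
read x: {s0}
Final reachable set {s0} has 1 state.

1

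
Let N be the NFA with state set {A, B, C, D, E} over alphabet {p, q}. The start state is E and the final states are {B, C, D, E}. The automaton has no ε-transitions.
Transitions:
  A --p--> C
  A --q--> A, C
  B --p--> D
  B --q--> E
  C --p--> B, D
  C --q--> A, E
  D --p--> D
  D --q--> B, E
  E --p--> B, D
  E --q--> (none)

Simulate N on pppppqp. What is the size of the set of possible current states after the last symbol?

2

Start: {E}
read p: {B, D}
read p: {D}
read p: {D}
read p: {D}
read p: {D}
read q: {B, E}
read p: {B, D}
Final reachable set {B, D} has 2 states.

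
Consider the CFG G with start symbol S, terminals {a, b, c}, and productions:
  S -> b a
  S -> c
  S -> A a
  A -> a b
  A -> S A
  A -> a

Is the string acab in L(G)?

no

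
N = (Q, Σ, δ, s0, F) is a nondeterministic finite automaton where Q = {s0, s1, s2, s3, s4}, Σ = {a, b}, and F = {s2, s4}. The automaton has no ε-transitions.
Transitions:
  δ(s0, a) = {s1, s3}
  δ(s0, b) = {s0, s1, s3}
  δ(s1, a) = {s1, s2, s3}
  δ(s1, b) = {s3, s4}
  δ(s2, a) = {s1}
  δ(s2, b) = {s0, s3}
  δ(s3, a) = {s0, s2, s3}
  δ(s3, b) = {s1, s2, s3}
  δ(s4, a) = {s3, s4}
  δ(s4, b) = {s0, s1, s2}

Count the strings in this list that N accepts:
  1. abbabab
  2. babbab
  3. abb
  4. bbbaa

abbabab: accepted
babbab: accepted
abb: accepted
bbbaa: accepted

4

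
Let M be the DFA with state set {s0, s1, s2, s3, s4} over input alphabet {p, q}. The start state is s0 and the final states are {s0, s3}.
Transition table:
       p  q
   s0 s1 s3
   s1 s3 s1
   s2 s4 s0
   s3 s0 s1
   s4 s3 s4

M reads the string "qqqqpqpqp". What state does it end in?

s0 --q--> s3
s3 --q--> s1
s1 --q--> s1
s1 --q--> s1
s1 --p--> s3
s3 --q--> s1
s1 --p--> s3
s3 --q--> s1
s1 --p--> s3

s3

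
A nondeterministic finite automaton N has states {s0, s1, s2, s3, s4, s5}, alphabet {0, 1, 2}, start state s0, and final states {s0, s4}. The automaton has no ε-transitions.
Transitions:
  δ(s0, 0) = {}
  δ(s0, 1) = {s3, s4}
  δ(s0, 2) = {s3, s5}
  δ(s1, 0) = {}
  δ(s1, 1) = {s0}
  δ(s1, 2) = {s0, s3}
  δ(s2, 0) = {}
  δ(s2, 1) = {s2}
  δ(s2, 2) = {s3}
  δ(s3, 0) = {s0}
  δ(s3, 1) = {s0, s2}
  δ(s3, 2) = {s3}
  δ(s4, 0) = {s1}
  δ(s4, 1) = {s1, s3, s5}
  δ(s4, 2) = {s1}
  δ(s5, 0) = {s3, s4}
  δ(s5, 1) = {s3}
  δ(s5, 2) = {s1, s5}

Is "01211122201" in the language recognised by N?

rejected

Start: {s0}
read 0: {}
The reachable set is empty and stays empty for the remaining 10 symbols.
Reachable ∩ accepting = {} — empty.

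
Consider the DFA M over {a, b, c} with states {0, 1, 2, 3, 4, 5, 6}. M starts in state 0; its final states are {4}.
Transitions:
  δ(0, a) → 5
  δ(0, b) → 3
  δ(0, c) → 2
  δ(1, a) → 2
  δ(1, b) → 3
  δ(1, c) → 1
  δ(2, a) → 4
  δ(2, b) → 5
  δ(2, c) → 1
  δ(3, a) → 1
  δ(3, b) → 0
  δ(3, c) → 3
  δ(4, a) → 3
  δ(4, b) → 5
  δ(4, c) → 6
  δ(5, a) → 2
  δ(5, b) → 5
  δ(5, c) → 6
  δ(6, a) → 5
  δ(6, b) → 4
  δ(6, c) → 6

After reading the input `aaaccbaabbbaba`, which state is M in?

0 --a--> 5
5 --a--> 2
2 --a--> 4
4 --c--> 6
6 --c--> 6
6 --b--> 4
4 --a--> 3
3 --a--> 1
1 --b--> 3
3 --b--> 0
0 --b--> 3
3 --a--> 1
1 --b--> 3
3 --a--> 1

1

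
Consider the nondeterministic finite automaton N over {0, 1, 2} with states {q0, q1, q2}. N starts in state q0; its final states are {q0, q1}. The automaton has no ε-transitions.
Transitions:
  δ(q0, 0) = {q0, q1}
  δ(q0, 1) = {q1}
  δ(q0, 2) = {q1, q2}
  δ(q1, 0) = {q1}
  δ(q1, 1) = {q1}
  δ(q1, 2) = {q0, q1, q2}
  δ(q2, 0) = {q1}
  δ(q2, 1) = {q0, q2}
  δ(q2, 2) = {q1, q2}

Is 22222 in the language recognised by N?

accepted

Start: {q0}
read 2: {q1, q2}
read 2: {q0, q1, q2}
read 2: {q0, q1, q2}
read 2: {q0, q1, q2}
read 2: {q0, q1, q2}
Reachable ∩ accepting = {q0, q1} — nonempty.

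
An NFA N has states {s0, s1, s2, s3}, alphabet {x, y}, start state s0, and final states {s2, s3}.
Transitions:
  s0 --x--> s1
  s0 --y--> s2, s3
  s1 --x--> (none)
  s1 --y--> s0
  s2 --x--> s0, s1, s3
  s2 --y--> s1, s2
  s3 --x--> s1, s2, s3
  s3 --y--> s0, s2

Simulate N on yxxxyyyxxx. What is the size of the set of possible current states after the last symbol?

Start: {s0}
read y: {s2, s3}
read x: {s0, s1, s2, s3}
read x: {s0, s1, s2, s3}
read x: {s0, s1, s2, s3}
read y: {s0, s1, s2, s3}
read y: {s0, s1, s2, s3}
read y: {s0, s1, s2, s3}
read x: {s0, s1, s2, s3}
read x: {s0, s1, s2, s3}
read x: {s0, s1, s2, s3}
Final reachable set {s0, s1, s2, s3} has 4 states.

4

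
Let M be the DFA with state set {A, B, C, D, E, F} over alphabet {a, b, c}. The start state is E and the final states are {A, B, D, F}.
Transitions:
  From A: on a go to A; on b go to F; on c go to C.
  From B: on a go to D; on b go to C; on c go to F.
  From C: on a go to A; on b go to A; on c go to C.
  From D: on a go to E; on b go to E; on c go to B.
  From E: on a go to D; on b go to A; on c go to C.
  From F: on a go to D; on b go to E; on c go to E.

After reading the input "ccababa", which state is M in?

E --c--> C
C --c--> C
C --a--> A
A --b--> F
F --a--> D
D --b--> E
E --a--> D

D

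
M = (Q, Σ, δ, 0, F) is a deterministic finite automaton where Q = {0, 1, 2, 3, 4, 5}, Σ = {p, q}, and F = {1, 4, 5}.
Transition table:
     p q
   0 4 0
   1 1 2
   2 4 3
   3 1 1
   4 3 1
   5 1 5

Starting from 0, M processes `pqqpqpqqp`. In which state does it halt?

1

0 --p--> 4
4 --q--> 1
1 --q--> 2
2 --p--> 4
4 --q--> 1
1 --p--> 1
1 --q--> 2
2 --q--> 3
3 --p--> 1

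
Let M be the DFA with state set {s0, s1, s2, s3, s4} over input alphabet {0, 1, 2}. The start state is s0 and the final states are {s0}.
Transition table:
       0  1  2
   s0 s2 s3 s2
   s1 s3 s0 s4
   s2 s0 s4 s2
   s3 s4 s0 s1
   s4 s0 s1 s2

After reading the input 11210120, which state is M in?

s0 --1--> s3
s3 --1--> s0
s0 --2--> s2
s2 --1--> s4
s4 --0--> s0
s0 --1--> s3
s3 --2--> s1
s1 --0--> s3

s3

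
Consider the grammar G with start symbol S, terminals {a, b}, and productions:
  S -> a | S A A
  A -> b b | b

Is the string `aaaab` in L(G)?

no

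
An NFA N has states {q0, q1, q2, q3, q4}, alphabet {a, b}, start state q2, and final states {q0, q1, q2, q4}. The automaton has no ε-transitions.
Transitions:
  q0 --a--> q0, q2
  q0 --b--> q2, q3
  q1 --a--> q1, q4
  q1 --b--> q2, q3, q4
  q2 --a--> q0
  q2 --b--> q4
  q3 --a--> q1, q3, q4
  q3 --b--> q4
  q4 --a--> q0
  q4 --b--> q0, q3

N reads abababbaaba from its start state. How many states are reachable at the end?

Start: {q2}
read a: {q0}
read b: {q2, q3}
read a: {q0, q1, q3, q4}
read b: {q0, q2, q3, q4}
read a: {q0, q1, q2, q3, q4}
read b: {q0, q2, q3, q4}
read b: {q0, q2, q3, q4}
read a: {q0, q1, q2, q3, q4}
read a: {q0, q1, q2, q3, q4}
read b: {q0, q2, q3, q4}
read a: {q0, q1, q2, q3, q4}
Final reachable set {q0, q1, q2, q3, q4} has 5 states.

5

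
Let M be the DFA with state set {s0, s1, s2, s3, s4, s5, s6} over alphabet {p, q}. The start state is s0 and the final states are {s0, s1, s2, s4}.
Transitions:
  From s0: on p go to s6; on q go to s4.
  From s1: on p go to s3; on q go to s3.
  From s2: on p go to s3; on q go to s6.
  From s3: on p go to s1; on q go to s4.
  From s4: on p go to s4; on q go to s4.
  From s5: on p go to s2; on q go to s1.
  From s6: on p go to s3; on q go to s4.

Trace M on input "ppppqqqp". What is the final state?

s0 --p--> s6
s6 --p--> s3
s3 --p--> s1
s1 --p--> s3
s3 --q--> s4
s4 --q--> s4
s4 --q--> s4
s4 --p--> s4

s4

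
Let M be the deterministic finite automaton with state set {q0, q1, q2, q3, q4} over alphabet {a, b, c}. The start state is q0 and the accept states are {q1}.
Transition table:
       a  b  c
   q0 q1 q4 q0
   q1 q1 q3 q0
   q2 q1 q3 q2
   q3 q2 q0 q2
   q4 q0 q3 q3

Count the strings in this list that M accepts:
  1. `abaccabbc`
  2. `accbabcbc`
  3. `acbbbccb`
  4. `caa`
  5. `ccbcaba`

1

`abaccabbc`: rejected
`accbabcbc`: rejected
`acbbbccb`: rejected
`caa`: accepted
`ccbcaba`: rejected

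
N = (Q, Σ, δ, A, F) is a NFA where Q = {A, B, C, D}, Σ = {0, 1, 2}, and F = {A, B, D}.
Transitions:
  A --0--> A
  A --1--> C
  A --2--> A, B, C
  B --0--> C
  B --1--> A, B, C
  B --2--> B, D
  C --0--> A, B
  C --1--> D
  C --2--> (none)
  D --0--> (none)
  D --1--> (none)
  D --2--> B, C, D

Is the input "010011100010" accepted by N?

Start: {A}
read 0: {A}
read 1: {C}
read 0: {A, B}
read 0: {A, C}
read 1: {C, D}
read 1: {D}
read 1: {}
The reachable set is empty and stays empty for the remaining 5 symbols.
Reachable ∩ accepting = {} — empty.

rejected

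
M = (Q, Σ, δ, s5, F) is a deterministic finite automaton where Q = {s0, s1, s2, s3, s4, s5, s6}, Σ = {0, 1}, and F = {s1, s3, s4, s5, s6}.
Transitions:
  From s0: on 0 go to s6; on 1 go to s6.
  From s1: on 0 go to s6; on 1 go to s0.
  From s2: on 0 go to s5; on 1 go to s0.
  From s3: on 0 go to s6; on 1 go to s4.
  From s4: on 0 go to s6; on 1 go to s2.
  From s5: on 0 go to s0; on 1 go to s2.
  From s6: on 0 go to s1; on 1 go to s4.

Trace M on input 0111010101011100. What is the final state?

s6

s5 --0--> s0
s0 --1--> s6
s6 --1--> s4
s4 --1--> s2
s2 --0--> s5
s5 --1--> s2
s2 --0--> s5
s5 --1--> s2
s2 --0--> s5
s5 --1--> s2
s2 --0--> s5
s5 --1--> s2
s2 --1--> s0
s0 --1--> s6
s6 --0--> s1
s1 --0--> s6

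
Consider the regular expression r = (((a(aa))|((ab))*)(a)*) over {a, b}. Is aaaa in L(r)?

Split as ε·aaaa: ((a(aa))|((ab))*) matches ε and (a)* matches aaaa.

yes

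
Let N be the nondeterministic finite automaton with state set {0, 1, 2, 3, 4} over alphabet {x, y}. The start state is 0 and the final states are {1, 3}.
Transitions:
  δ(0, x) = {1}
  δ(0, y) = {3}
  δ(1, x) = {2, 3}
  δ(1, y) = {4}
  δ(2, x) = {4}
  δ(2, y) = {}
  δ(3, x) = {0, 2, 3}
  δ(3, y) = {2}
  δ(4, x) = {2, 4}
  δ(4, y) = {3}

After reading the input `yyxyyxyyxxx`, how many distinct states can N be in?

2

Start: {0}
read y: {3}
read y: {2}
read x: {4}
read y: {3}
read y: {2}
read x: {4}
read y: {3}
read y: {2}
read x: {4}
read x: {2, 4}
read x: {2, 4}
Final reachable set {2, 4} has 2 states.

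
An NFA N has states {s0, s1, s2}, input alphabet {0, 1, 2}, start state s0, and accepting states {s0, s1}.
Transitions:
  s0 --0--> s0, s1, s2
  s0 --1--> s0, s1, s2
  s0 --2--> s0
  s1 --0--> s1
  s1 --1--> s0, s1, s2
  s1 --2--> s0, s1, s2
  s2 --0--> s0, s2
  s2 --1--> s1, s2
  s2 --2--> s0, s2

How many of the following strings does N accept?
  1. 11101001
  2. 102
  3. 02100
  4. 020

4

11101001: accepted
102: accepted
02100: accepted
020: accepted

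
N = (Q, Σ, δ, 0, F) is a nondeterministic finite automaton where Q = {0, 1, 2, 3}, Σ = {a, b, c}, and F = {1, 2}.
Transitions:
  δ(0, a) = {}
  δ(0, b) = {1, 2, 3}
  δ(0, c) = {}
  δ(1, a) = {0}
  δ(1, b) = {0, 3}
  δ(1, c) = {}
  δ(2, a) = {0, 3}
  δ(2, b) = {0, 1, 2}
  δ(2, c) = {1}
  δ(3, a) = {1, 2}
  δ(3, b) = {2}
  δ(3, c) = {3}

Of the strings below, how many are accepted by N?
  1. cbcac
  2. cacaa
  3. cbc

cbcac: rejected
cacaa: rejected
cbc: rejected

0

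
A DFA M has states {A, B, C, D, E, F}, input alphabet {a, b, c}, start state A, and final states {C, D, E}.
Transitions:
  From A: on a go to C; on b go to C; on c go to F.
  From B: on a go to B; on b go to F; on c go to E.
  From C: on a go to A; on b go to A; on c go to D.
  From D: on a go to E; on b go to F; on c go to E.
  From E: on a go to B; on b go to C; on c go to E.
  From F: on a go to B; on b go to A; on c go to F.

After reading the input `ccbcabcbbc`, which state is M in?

A --c--> F
F --c--> F
F --b--> A
A --c--> F
F --a--> B
B --b--> F
F --c--> F
F --b--> A
A --b--> C
C --c--> D

D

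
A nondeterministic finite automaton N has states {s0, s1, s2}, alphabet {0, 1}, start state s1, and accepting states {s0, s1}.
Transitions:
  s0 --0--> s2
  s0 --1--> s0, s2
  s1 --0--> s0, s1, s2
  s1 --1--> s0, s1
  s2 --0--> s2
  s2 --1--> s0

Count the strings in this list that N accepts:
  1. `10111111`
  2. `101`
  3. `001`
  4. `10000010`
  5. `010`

5

`10111111`: accepted
`101`: accepted
`001`: accepted
`10000010`: accepted
`010`: accepted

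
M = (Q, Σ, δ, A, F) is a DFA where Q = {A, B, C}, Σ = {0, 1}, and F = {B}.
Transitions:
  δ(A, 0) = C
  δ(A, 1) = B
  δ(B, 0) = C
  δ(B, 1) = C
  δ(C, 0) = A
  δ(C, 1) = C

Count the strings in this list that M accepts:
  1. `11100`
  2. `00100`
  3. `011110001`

`11100`: rejected
`00100`: rejected
`011110001`: accepted

1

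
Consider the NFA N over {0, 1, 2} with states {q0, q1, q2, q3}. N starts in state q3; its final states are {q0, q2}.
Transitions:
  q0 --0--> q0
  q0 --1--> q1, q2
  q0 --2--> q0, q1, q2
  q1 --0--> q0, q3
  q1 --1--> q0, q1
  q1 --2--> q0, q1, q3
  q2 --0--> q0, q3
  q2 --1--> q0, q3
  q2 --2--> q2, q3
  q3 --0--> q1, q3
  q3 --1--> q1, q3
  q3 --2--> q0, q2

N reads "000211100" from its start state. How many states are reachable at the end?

3

Start: {q3}
read 0: {q1, q3}
read 0: {q0, q1, q3}
read 0: {q0, q1, q3}
read 2: {q0, q1, q2, q3}
read 1: {q0, q1, q2, q3}
read 1: {q0, q1, q2, q3}
read 1: {q0, q1, q2, q3}
read 0: {q0, q1, q3}
read 0: {q0, q1, q3}
Final reachable set {q0, q1, q3} has 3 states.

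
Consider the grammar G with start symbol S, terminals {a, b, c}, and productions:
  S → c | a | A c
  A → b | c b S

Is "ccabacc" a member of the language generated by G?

no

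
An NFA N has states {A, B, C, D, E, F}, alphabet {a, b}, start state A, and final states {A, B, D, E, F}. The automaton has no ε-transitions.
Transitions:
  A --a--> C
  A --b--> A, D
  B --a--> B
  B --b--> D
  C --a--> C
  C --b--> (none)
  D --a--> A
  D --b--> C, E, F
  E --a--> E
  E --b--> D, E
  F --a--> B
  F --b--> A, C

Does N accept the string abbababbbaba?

rejected

Start: {A}
read a: {C}
read b: {}
The reachable set is empty and stays empty for the remaining 10 symbols.
Reachable ∩ accepting = {} — empty.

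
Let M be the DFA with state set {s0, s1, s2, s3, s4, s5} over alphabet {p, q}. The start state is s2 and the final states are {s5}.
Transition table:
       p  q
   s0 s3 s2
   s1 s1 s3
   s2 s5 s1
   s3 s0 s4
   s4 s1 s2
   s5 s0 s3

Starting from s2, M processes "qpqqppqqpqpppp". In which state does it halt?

s2 --q--> s1
s1 --p--> s1
s1 --q--> s3
s3 --q--> s4
s4 --p--> s1
s1 --p--> s1
s1 --q--> s3
s3 --q--> s4
s4 --p--> s1
s1 --q--> s3
s3 --p--> s0
s0 --p--> s3
s3 --p--> s0
s0 --p--> s3

s3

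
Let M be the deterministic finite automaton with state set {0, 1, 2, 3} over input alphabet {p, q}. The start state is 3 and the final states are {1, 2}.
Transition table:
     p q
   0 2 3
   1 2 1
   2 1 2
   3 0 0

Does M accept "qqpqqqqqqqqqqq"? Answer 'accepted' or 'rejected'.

rejected

3 --q--> 0
0 --q--> 3
3 --p--> 0
0 --q--> 3
3 --q--> 0
0 --q--> 3
3 --q--> 0
0 --q--> 3
3 --q--> 0
0 --q--> 3
3 --q--> 0
0 --q--> 3
3 --q--> 0
0 --q--> 3
End in state 3, which is not an accepting state.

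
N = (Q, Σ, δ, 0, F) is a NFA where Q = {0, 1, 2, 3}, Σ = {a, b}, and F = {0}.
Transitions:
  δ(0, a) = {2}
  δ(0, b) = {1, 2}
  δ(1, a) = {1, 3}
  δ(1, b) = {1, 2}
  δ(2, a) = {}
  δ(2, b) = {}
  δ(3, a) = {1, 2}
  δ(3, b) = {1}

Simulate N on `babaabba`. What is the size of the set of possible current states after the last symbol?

2

Start: {0}
read b: {1, 2}
read a: {1, 3}
read b: {1, 2}
read a: {1, 3}
read a: {1, 2, 3}
read b: {1, 2}
read b: {1, 2}
read a: {1, 3}
Final reachable set {1, 3} has 2 states.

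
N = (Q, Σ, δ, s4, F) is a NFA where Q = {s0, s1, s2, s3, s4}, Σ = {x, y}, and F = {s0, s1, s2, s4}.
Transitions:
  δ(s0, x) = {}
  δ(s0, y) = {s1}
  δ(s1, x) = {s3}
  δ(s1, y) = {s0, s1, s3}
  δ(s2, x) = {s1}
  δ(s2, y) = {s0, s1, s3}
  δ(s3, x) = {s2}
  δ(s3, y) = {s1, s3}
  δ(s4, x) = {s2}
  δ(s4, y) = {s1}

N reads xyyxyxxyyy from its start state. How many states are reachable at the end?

Start: {s4}
read x: {s2}
read y: {s0, s1, s3}
read y: {s0, s1, s3}
read x: {s2, s3}
read y: {s0, s1, s3}
read x: {s2, s3}
read x: {s1, s2}
read y: {s0, s1, s3}
read y: {s0, s1, s3}
read y: {s0, s1, s3}
Final reachable set {s0, s1, s3} has 3 states.

3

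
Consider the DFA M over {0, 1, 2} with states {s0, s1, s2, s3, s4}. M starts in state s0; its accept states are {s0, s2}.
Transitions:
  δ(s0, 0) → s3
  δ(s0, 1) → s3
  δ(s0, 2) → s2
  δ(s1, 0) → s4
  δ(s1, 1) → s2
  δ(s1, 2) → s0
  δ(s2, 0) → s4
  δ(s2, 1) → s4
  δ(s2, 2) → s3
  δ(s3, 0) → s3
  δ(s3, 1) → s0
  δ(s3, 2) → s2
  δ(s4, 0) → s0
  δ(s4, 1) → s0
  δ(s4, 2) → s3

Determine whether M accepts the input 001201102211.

s0 --0--> s3
s3 --0--> s3
s3 --1--> s0
s0 --2--> s2
s2 --0--> s4
s4 --1--> s0
s0 --1--> s3
s3 --0--> s3
s3 --2--> s2
s2 --2--> s3
s3 --1--> s0
s0 --1--> s3
End in state s3, which is not an accepting state.

rejected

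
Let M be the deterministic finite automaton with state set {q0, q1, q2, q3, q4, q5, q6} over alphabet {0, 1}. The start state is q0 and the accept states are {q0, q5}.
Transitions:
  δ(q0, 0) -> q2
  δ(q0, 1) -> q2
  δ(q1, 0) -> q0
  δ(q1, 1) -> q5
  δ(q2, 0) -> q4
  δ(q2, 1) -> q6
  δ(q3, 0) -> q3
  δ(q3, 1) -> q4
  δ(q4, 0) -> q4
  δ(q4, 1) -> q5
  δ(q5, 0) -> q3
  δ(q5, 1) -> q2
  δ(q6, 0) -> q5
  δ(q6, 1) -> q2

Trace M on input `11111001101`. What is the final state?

q0 --1--> q2
q2 --1--> q6
q6 --1--> q2
q2 --1--> q6
q6 --1--> q2
q2 --0--> q4
q4 --0--> q4
q4 --1--> q5
q5 --1--> q2
q2 --0--> q4
q4 --1--> q5

q5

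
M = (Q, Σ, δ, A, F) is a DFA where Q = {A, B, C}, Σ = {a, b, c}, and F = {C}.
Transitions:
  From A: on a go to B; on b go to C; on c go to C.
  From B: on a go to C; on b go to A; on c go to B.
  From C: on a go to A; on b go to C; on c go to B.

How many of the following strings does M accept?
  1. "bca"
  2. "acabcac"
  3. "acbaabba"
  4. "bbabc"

1

"bca": accepted
"acabcac": rejected
"acbaabba": rejected
"bbabc": rejected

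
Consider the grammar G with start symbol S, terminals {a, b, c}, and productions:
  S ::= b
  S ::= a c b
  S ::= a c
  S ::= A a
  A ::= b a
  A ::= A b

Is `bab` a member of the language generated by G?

no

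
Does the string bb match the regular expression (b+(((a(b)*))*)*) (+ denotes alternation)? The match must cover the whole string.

Neither b nor (((a(b)*))*)* matches bb.

no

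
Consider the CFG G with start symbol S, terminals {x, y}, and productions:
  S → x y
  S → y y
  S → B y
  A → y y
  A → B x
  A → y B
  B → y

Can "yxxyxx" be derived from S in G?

no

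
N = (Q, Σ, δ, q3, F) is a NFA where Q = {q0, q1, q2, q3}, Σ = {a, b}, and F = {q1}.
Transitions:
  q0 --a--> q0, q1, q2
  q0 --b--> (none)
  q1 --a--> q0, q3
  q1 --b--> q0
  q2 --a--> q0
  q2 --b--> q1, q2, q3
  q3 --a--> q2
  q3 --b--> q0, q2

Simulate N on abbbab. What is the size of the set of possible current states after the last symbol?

Start: {q3}
read a: {q2}
read b: {q1, q2, q3}
read b: {q0, q1, q2, q3}
read b: {q0, q1, q2, q3}
read a: {q0, q1, q2, q3}
read b: {q0, q1, q2, q3}
Final reachable set {q0, q1, q2, q3} has 4 states.

4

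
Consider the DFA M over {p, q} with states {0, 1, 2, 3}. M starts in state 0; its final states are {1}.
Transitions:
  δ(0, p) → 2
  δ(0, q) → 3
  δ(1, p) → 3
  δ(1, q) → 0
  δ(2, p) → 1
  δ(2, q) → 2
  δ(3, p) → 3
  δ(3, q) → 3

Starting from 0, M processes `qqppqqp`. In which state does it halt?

0 --q--> 3
3 --q--> 3
3 --p--> 3
3 --p--> 3
3 --q--> 3
3 --q--> 3
3 --p--> 3

3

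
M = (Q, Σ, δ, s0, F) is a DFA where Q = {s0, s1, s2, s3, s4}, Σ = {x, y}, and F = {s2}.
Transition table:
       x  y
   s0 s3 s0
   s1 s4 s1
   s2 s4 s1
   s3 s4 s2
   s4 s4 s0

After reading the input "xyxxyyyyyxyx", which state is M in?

s0 --x--> s3
s3 --y--> s2
s2 --x--> s4
s4 --x--> s4
s4 --y--> s0
s0 --y--> s0
s0 --y--> s0
s0 --y--> s0
s0 --y--> s0
s0 --x--> s3
s3 --y--> s2
s2 --x--> s4

s4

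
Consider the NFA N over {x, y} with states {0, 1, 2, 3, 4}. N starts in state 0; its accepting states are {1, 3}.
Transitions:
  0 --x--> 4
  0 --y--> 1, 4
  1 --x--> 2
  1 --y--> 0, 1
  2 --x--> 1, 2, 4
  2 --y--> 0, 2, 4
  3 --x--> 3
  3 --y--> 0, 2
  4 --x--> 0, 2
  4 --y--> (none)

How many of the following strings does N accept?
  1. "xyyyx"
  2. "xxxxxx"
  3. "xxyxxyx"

"xyyyx": rejected
"xxxxxx": accepted
"xxyxxyx": accepted

2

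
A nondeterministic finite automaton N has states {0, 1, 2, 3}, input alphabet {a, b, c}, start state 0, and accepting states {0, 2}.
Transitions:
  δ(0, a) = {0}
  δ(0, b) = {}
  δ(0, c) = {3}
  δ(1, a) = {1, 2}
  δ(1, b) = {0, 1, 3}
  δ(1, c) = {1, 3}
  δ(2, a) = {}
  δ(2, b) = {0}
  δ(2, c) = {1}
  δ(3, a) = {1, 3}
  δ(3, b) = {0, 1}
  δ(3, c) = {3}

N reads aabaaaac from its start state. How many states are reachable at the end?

0

Start: {0}
read a: {0}
read a: {0}
read b: {}
The reachable set is empty and stays empty for the remaining 5 symbols.
Final reachable set {} has 0 states.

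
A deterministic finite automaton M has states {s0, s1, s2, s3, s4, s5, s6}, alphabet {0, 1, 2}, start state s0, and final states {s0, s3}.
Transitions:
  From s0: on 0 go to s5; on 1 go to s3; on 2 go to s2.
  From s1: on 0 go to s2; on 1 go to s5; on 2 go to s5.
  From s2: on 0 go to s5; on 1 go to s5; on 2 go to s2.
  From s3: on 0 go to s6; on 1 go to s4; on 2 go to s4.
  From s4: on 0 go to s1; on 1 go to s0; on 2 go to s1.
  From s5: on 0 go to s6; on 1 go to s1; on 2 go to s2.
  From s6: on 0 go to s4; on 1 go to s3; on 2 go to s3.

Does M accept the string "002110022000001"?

s0 --0--> s5
s5 --0--> s6
s6 --2--> s3
s3 --1--> s4
s4 --1--> s0
s0 --0--> s5
s5 --0--> s6
s6 --2--> s3
s3 --2--> s4
s4 --0--> s1
s1 --0--> s2
s2 --0--> s5
s5 --0--> s6
s6 --0--> s4
s4 --1--> s0
End in state s0, which is an accepting state.

accepted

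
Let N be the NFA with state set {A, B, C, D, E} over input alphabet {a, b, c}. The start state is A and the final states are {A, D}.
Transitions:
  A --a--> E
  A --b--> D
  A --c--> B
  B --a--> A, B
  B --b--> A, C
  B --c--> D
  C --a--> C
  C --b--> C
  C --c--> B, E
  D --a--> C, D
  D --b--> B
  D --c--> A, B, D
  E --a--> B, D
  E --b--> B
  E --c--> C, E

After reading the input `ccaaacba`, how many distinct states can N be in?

Start: {A}
read c: {B}
read c: {D}
read a: {C, D}
read a: {C, D}
read a: {C, D}
read c: {A, B, D, E}
read b: {A, B, C, D}
read a: {A, B, C, D, E}
Final reachable set {A, B, C, D, E} has 5 states.

5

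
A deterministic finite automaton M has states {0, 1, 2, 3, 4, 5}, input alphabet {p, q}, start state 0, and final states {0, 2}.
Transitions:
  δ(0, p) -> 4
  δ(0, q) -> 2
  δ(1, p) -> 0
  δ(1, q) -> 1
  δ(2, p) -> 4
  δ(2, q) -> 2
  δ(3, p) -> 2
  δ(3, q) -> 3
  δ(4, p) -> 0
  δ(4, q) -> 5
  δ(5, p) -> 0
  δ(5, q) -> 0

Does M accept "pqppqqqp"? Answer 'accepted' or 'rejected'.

0 --p--> 4
4 --q--> 5
5 --p--> 0
0 --p--> 4
4 --q--> 5
5 --q--> 0
0 --q--> 2
2 --p--> 4
End in state 4, which is not an accepting state.

rejected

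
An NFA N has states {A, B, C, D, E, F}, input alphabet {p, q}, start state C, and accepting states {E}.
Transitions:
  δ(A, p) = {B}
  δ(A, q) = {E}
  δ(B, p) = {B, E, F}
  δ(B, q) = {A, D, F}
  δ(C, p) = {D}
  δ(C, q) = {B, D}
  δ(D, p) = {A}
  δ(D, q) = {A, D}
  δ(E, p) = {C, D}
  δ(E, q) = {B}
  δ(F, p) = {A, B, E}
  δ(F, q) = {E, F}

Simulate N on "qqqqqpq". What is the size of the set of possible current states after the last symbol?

Start: {C}
read q: {B, D}
read q: {A, D, F}
read q: {A, D, E, F}
read q: {A, B, D, E, F}
read q: {A, B, D, E, F}
read p: {A, B, C, D, E, F}
read q: {A, B, D, E, F}
Final reachable set {A, B, D, E, F} has 5 states.

5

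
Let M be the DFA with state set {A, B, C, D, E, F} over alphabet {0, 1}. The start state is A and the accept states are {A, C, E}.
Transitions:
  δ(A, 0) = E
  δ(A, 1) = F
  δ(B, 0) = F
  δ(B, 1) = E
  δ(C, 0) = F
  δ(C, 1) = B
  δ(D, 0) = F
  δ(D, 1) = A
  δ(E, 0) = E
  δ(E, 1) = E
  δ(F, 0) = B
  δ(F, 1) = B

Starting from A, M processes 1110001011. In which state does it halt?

E

A --1--> F
F --1--> B
B --1--> E
E --0--> E
E --0--> E
E --0--> E
E --1--> E
E --0--> E
E --1--> E
E --1--> E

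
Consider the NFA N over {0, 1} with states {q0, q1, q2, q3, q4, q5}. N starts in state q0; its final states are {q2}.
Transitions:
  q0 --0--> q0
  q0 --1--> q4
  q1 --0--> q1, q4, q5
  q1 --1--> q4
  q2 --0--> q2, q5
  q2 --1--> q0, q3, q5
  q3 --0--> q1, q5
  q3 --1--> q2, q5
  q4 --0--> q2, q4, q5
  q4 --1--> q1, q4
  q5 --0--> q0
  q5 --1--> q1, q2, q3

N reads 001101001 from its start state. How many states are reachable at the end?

6

Start: {q0}
read 0: {q0}
read 0: {q0}
read 1: {q4}
read 1: {q1, q4}
read 0: {q1, q2, q4, q5}
read 1: {q0, q1, q2, q3, q4, q5}
read 0: {q0, q1, q2, q4, q5}
read 0: {q0, q1, q2, q4, q5}
read 1: {q0, q1, q2, q3, q4, q5}
Final reachable set {q0, q1, q2, q3, q4, q5} has 6 states.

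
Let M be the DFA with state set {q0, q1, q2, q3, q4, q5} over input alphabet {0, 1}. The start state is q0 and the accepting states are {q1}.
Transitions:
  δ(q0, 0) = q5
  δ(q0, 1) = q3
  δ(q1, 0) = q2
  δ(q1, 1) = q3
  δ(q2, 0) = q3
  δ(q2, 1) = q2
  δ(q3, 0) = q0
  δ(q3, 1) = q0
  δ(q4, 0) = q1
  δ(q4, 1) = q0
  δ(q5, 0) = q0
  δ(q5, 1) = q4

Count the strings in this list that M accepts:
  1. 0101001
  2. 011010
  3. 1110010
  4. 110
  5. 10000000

2

0101001: rejected
011010: accepted
1110010: accepted
110: rejected
10000000: rejected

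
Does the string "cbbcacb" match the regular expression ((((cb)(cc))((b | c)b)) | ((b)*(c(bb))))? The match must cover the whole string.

Neither (((cb)(cc))((b|c)b)) nor ((b)*(c(bb))) matches cbbcacb.

no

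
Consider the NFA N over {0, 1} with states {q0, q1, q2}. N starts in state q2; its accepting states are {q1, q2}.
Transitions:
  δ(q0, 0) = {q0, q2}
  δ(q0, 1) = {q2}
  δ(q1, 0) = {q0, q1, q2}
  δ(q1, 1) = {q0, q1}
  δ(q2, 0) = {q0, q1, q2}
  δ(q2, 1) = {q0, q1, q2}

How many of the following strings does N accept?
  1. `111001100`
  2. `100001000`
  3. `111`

3

`111001100`: accepted
`100001000`: accepted
`111`: accepted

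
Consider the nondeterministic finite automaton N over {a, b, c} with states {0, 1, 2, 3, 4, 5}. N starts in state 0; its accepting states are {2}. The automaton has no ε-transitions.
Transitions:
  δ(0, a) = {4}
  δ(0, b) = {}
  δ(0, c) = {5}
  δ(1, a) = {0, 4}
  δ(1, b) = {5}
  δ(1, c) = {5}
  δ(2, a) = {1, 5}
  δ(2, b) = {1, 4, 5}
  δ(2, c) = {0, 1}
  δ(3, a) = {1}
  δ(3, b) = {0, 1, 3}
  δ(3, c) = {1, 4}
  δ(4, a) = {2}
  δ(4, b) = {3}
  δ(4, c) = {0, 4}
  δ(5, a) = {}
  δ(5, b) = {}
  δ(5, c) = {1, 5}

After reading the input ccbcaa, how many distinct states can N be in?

2

Start: {0}
read c: {5}
read c: {1, 5}
read b: {5}
read c: {1, 5}
read a: {0, 4}
read a: {2, 4}
Final reachable set {2, 4} has 2 states.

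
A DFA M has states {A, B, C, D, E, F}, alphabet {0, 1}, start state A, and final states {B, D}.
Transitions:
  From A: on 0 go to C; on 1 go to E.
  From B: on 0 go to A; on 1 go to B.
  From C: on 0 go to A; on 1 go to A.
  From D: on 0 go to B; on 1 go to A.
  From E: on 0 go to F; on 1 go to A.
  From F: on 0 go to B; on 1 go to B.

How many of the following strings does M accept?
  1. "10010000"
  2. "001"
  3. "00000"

"10010000": rejected
"001": rejected
"00000": rejected

0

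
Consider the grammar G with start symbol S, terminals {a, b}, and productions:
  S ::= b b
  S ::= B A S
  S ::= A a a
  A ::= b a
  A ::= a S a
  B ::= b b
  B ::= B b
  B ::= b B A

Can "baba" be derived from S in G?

no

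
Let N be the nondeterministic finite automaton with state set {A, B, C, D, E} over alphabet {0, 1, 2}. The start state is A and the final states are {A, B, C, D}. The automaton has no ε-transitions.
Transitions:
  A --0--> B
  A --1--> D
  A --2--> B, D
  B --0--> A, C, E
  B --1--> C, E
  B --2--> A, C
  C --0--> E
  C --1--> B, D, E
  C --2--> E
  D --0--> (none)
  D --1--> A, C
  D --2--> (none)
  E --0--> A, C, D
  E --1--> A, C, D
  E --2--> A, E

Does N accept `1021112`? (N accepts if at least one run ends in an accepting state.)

Start: {A}
read 1: {D}
read 0: {}
The reachable set is empty and stays empty for the remaining 5 symbols.
Reachable ∩ accepting = {} — empty.

rejected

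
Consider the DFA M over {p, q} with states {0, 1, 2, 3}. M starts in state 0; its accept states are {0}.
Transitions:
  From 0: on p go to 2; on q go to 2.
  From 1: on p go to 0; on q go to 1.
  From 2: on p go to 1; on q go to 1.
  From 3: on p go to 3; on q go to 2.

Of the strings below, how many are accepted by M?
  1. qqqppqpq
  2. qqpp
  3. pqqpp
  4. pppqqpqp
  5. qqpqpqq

0

qqqppqpq: rejected
qqpp: rejected
pqqpp: rejected
pppqqpqp: rejected
qqpqpqq: rejected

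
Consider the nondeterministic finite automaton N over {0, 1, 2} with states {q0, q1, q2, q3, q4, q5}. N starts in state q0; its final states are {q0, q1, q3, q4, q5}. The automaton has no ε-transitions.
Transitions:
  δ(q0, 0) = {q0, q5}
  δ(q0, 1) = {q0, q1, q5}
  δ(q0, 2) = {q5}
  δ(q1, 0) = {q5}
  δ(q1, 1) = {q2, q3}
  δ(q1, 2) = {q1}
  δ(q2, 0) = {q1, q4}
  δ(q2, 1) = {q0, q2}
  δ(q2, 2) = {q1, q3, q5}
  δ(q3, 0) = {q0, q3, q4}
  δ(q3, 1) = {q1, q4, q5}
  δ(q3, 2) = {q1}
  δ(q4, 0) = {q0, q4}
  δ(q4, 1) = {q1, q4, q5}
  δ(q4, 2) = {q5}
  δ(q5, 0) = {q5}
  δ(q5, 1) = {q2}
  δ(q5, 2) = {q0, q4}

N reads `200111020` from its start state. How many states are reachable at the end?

Start: {q0}
read 2: {q5}
read 0: {q5}
read 0: {q5}
read 1: {q2}
read 1: {q0, q2}
read 1: {q0, q1, q2, q5}
read 0: {q0, q1, q4, q5}
read 2: {q0, q1, q4, q5}
read 0: {q0, q4, q5}
Final reachable set {q0, q4, q5} has 3 states.

3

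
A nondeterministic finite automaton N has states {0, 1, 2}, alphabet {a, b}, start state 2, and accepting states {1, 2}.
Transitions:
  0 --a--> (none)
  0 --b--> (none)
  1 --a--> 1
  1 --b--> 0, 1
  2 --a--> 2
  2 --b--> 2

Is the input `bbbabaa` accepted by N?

Start: {2}
read b: {2}
read b: {2}
read b: {2}
read a: {2}
read b: {2}
read a: {2}
read a: {2}
Reachable ∩ accepting = {2} — nonempty.

accepted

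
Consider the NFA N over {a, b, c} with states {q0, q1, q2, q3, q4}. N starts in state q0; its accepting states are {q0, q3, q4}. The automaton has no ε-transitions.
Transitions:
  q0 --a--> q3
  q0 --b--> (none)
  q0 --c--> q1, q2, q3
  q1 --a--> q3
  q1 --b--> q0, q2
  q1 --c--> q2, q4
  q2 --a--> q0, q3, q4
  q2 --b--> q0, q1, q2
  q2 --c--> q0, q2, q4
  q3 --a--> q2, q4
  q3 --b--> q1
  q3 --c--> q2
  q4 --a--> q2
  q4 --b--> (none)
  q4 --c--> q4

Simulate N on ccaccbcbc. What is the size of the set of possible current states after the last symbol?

5

Start: {q0}
read c: {q1, q2, q3}
read c: {q0, q2, q4}
read a: {q0, q2, q3, q4}
read c: {q0, q1, q2, q3, q4}
read c: {q0, q1, q2, q3, q4}
read b: {q0, q1, q2}
read c: {q0, q1, q2, q3, q4}
read b: {q0, q1, q2}
read c: {q0, q1, q2, q3, q4}
Final reachable set {q0, q1, q2, q3, q4} has 5 states.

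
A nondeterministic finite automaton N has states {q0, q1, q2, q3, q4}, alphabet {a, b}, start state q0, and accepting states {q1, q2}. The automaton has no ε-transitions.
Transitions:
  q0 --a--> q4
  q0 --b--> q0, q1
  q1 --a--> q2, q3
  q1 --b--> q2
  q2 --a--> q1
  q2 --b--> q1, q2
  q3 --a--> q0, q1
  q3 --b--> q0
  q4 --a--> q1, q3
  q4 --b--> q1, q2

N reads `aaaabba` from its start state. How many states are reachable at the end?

4

Start: {q0}
read a: {q4}
read a: {q1, q3}
read a: {q0, q1, q2, q3}
read a: {q0, q1, q2, q3, q4}
read b: {q0, q1, q2}
read b: {q0, q1, q2}
read a: {q1, q2, q3, q4}
Final reachable set {q1, q2, q3, q4} has 4 states.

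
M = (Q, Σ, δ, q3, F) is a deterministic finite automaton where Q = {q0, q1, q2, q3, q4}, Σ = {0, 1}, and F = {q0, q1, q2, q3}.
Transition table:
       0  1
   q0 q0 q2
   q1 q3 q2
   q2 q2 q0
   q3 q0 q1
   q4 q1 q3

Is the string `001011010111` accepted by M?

accepted

q3 --0--> q0
q0 --0--> q0
q0 --1--> q2
q2 --0--> q2
q2 --1--> q0
q0 --1--> q2
q2 --0--> q2
q2 --1--> q0
q0 --0--> q0
q0 --1--> q2
q2 --1--> q0
q0 --1--> q2
End in state q2, which is an accepting state.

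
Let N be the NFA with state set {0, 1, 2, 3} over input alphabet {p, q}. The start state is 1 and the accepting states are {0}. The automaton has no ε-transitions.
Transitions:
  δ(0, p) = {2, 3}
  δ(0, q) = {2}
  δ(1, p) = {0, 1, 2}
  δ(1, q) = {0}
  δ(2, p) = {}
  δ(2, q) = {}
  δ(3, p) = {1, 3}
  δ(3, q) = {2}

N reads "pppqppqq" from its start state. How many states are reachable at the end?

1

Start: {1}
read p: {0, 1, 2}
read p: {0, 1, 2, 3}
read p: {0, 1, 2, 3}
read q: {0, 2}
read p: {2, 3}
read p: {1, 3}
read q: {0, 2}
read q: {2}
Final reachable set {2} has 1 state.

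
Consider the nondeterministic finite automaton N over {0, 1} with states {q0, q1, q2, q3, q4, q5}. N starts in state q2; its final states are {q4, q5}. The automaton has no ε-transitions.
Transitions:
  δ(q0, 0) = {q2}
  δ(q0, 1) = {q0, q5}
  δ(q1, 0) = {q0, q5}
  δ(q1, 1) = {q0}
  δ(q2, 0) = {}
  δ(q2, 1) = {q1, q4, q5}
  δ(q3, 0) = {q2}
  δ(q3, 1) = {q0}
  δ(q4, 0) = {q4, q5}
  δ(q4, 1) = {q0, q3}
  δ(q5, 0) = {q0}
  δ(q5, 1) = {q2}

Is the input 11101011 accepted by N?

Start: {q2}
read 1: {q1, q4, q5}
read 1: {q0, q2, q3}
read 1: {q0, q1, q4, q5}
read 0: {q0, q2, q4, q5}
read 1: {q0, q1, q2, q3, q4, q5}
read 0: {q0, q2, q4, q5}
read 1: {q0, q1, q2, q3, q4, q5}
read 1: {q0, q1, q2, q3, q4, q5}
Reachable ∩ accepting = {q4, q5} — nonempty.

accepted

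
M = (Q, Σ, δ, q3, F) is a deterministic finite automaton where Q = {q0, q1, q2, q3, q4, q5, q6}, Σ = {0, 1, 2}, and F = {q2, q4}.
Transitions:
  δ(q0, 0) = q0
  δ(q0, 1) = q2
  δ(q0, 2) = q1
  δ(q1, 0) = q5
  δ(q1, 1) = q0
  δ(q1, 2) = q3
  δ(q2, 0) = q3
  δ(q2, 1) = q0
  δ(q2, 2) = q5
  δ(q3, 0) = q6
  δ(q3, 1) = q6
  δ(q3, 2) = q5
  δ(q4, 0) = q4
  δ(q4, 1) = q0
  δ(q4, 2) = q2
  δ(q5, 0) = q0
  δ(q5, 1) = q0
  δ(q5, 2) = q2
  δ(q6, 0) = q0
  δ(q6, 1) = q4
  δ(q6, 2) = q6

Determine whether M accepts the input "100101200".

rejected

q3 --1--> q6
q6 --0--> q0
q0 --0--> q0
q0 --1--> q2
q2 --0--> q3
q3 --1--> q6
q6 --2--> q6
q6 --0--> q0
q0 --0--> q0
End in state q0, which is not an accepting state.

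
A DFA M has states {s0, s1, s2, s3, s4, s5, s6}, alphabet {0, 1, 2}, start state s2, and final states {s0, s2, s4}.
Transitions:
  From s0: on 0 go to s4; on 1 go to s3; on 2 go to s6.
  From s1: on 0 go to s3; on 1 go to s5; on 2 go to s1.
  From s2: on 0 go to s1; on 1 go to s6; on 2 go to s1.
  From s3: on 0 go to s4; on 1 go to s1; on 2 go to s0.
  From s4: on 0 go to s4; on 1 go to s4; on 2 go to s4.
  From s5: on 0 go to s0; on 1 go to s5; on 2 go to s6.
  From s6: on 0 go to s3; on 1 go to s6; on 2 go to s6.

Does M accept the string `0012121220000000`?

accepted

s2 --0--> s1
s1 --0--> s3
s3 --1--> s1
s1 --2--> s1
s1 --1--> s5
s5 --2--> s6
s6 --1--> s6
s6 --2--> s6
s6 --2--> s6
s6 --0--> s3
s3 --0--> s4
s4 --0--> s4
s4 --0--> s4
s4 --0--> s4
s4 --0--> s4
s4 --0--> s4
End in state s4, which is an accepting state.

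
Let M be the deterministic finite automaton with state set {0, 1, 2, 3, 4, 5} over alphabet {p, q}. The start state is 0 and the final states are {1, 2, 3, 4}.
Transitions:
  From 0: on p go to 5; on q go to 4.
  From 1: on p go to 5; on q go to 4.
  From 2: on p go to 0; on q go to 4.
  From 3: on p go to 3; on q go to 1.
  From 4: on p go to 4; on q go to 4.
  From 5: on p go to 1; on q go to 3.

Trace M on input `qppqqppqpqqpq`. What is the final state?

4

0 --q--> 4
4 --p--> 4
4 --p--> 4
4 --q--> 4
4 --q--> 4
4 --p--> 4
4 --p--> 4
4 --q--> 4
4 --p--> 4
4 --q--> 4
4 --q--> 4
4 --p--> 4
4 --q--> 4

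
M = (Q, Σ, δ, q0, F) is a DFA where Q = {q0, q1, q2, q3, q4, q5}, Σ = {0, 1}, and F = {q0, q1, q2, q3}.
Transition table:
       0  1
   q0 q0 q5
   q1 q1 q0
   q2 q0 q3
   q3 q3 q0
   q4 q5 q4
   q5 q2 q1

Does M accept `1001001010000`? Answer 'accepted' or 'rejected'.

q0 --1--> q5
q5 --0--> q2
q2 --0--> q0
q0 --1--> q5
q5 --0--> q2
q2 --0--> q0
q0 --1--> q5
q5 --0--> q2
q2 --1--> q3
q3 --0--> q3
q3 --0--> q3
q3 --0--> q3
q3 --0--> q3
End in state q3, which is an accepting state.

accepted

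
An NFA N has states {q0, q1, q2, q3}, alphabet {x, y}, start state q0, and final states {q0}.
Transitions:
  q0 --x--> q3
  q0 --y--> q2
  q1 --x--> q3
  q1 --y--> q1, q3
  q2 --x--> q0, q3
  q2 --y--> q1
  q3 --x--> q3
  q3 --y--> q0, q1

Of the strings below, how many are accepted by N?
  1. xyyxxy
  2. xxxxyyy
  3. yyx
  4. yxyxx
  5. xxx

2

xyyxxy: accepted
xxxxyyy: accepted
yyx: rejected
yxyxx: rejected
xxx: rejected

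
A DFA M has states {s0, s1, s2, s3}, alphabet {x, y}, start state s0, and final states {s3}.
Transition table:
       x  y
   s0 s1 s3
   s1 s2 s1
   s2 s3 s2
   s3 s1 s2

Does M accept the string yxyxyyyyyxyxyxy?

rejected

s0 --y--> s3
s3 --x--> s1
s1 --y--> s1
s1 --x--> s2
s2 --y--> s2
s2 --y--> s2
s2 --y--> s2
s2 --y--> s2
s2 --y--> s2
s2 --x--> s3
s3 --y--> s2
s2 --x--> s3
s3 --y--> s2
s2 --x--> s3
s3 --y--> s2
End in state s2, which is not an accepting state.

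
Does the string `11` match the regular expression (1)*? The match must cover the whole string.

Split into 2 pieces 1 · 1; each matches 1.

yes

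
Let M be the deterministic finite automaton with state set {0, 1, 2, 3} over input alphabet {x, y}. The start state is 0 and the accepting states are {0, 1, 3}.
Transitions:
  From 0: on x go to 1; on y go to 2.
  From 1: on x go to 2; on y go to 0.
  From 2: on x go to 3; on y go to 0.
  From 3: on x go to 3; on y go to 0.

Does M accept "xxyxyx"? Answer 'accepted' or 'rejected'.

0 --x--> 1
1 --x--> 2
2 --y--> 0
0 --x--> 1
1 --y--> 0
0 --x--> 1
End in state 1, which is an accepting state.

accepted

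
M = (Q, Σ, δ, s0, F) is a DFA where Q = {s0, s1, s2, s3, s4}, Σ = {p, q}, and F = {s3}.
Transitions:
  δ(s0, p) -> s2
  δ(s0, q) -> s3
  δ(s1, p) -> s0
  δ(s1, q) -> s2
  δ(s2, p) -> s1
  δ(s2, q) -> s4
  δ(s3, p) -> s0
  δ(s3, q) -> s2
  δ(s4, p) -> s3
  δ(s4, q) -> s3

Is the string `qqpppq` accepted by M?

s0 --q--> s3
s3 --q--> s2
s2 --p--> s1
s1 --p--> s0
s0 --p--> s2
s2 --q--> s4
End in state s4, which is not an accepting state.

rejected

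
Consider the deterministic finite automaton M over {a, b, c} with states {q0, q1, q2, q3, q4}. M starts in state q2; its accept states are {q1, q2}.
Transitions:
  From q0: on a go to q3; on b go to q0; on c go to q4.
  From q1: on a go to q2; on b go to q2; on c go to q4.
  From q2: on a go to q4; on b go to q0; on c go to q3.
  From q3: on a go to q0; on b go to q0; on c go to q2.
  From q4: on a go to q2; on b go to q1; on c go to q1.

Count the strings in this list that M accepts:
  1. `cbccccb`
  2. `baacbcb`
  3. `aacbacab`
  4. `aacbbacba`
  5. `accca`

`cbccccb`: accepted
`baacbcb`: accepted
`aacbacab`: accepted
`aacbbacba`: rejected
`accca`: accepted

4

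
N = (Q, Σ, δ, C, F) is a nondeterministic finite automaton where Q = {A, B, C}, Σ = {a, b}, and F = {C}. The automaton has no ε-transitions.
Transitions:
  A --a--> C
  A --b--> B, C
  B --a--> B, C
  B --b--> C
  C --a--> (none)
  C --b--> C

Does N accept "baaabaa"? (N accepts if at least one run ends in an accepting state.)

rejected

Start: {C}
read b: {C}
read a: {}
The reachable set is empty and stays empty for the remaining 5 symbols.
Reachable ∩ accepting = {} — empty.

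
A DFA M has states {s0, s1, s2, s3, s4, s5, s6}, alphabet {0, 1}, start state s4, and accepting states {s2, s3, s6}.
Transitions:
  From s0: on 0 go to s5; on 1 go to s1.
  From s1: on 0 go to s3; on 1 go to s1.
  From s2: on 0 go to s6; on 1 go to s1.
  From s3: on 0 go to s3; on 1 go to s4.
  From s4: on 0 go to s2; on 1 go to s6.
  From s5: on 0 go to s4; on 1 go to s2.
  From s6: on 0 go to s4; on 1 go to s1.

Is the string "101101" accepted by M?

s4 --1--> s6
s6 --0--> s4
s4 --1--> s6
s6 --1--> s1
s1 --0--> s3
s3 --1--> s4
End in state s4, which is not an accepting state.

rejected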